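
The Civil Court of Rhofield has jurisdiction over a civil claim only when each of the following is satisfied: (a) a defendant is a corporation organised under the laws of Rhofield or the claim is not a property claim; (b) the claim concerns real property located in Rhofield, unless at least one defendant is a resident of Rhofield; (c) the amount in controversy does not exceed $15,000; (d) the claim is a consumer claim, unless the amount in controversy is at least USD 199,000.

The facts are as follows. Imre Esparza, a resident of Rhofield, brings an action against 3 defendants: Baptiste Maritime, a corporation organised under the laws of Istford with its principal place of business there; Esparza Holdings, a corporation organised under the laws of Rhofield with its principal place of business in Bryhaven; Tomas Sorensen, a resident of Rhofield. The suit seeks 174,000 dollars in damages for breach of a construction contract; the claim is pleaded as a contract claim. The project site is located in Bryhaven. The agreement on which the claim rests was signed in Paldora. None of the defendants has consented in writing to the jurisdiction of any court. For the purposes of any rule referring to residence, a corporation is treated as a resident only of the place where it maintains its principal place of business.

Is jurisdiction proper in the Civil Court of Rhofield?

The Civil Court of Rhofield:
  (a) Esparza Holdings is organised under the laws of Rhofield, so one alternative holds. Condition met.
  (b) The claim does not concern real property. But Tomas Sorensen resides in Rhofield, and the 'unless' clause therefore excuses the requirement. Condition met.
  (c) The amount in controversy is USD 174,000, above the $15,000 ceiling. Not satisfied.
  (d) The claim is a contract claim, not a consumer claim. Nor does the 'unless' clause help: the amount in controversy is USD 174,000, below the $199,000 floor. Not met.
  → At least one condition fails; no jurisdiction.

No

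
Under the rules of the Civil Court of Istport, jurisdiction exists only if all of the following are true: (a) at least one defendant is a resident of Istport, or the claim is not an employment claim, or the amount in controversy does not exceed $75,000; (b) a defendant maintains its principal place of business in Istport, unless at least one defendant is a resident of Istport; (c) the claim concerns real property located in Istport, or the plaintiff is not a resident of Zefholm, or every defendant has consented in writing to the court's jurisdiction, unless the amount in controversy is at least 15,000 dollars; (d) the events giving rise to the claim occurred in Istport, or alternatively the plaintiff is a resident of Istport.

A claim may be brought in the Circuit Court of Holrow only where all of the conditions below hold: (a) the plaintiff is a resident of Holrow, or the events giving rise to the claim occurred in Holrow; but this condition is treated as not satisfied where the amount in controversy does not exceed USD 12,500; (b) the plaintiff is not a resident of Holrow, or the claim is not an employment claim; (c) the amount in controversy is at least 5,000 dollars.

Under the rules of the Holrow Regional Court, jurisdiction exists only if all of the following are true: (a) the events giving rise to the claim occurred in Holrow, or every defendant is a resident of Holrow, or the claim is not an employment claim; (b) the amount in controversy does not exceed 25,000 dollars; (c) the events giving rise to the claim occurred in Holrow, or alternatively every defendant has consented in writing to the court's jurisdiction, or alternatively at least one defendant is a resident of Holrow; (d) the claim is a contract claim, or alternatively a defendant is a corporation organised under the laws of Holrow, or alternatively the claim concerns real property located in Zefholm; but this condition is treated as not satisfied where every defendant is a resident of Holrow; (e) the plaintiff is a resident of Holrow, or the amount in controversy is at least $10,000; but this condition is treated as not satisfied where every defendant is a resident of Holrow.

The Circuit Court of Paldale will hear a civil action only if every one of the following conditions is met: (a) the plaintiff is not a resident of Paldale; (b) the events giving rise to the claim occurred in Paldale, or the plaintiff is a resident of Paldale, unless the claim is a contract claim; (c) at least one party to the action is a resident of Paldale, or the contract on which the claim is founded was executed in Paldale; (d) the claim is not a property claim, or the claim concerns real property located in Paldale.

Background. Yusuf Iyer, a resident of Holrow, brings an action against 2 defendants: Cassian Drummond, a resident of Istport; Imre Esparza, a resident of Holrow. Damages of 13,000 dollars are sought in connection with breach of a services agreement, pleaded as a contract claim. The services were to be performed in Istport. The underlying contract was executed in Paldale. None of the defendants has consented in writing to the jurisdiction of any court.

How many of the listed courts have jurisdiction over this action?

4

The Civil Court of Istport:
  (a) Cassian Drummond resides in Istport, so this disjunct is met. Met.
  (b) No defendant is a corporation. But Cassian Drummond resides in Istport, and the 'unless' clause therefore excuses the requirement. Met.
  (c) The plaintiff resides in Holrow, which is not Zefholm, so this disjunct is met. Met.
  (d) The operative events occurred in Istport — that alternative is enough. Satisfied.
  → Every requirement is satisfied — jurisdiction.
The Circuit Court of Holrow:
  (a) The plaintiff resides in Holrow, so one alternative holds. And the carve-out is inapplicable — the amount in controversy is 13,000 dollars, above the $12,500 ceiling. Satisfied.
  (b) The claim is a contract claim, not an employment claim, which satisfies one of the alternatives. Met.
  (c) The amount in controversy is USD 13,000, which meets the USD 5,000 floor. Condition met.
  → Jurisdiction lies.
The Holrow Regional Court:
  (a) The claim is a contract claim, not an employment claim, so this disjunct is met. Met.
  (b) The amount in controversy is USD 13,000, within the USD 25,000 ceiling. Condition met.
  (c) Imre Esparza resides in Holrow, so one alternative holds. Met.
  (d) The claim is a contract claim, so this disjunct is met. The carve-out does not apply: the defendants reside as follows — Cassian Drummond in Istport, Imre Esparza in Holrow — not all in Holrow. Satisfied.
  (e) The plaintiff resides in Holrow, so this disjunct is met. The carve-out does not apply: the defendants reside as follows — Cassian Drummond in Istport, Imre Esparza in Holrow — not all in Holrow. Condition met.
  → Every requirement is satisfied — jurisdiction.
The Circuit Court of Paldale:
  (a) The plaintiff resides in Holrow, which is not Paldale. Condition met.
  (b) The operative events occurred in Istport, not Paldale; the plaintiff resides in Holrow, not Paldale — every alternative fails. The proviso rescues it, though: the claim is a contract claim. Condition met.
  (c) The contract was executed in Paldale — that alternative is enough. Condition met.
  (d) The claim is a contract claim, not a property claim — that alternative is enough. Met.
  → The court has jurisdiction.
Courts with jurisdiction: the Civil Court of Istport, the Circuit Court of Holrow, the Holrow Regional Court, the Circuit Court of Paldale — 4 in total.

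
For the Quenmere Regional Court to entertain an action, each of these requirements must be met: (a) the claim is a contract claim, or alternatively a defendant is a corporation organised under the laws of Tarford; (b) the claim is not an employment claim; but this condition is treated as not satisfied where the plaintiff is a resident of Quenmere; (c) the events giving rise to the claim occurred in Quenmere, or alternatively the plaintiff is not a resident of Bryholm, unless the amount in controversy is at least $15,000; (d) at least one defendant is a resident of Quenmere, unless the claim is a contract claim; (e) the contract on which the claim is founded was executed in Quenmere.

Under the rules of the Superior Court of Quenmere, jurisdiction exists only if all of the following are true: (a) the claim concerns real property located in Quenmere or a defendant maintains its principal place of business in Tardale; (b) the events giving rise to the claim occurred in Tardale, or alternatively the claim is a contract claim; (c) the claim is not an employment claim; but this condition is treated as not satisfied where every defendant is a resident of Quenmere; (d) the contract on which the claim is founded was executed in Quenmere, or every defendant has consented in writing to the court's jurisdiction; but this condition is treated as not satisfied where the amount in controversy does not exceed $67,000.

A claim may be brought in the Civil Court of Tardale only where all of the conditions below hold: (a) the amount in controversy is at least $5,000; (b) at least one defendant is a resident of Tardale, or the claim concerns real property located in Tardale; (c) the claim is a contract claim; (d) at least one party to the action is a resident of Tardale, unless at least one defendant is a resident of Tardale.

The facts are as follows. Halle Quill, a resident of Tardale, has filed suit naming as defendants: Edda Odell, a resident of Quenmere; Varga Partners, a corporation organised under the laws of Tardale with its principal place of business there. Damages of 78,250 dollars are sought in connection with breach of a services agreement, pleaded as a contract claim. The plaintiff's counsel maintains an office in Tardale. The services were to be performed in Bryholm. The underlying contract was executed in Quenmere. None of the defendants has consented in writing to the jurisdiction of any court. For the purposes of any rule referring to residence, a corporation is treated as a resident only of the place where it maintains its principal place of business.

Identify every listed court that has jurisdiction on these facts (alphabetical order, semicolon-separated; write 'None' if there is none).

the Civil Court of Tardale; the Quenmere Regional Court; the Superior Court of Quenmere

The Quenmere Regional Court:
  (a) The claim is a contract claim, which satisfies one of the alternatives. Condition met.
  (b) The claim is a contract claim, not an employment claim. And the carve-out is inapplicable — the plaintiff resides in Tardale, not Quenmere. Satisfied.
  (c) The plaintiff resides in Tardale, which is not Bryholm, which satisfies one of the alternatives. Condition met.
  (d) Edda Odell resides in Quenmere. Met.
  (e) The contract was executed in Quenmere. Met.
  → All conditions met; jurisdiction exists.
The Superior Court of Quenmere:
  (a) Varga Partners has its principal place of business in Tardale — that alternative is enough. Met.
  (b) The claim is a contract claim, which satisfies one of the alternatives. Met.
  (c) The claim is a contract claim, not an employment claim. And the carve-out is inapplicable — the defendants reside as follows — Edda Odell in Quenmere, Varga Partners in Tardale — not all in Quenmere. Condition met.
  (d) The contract was executed in Quenmere — that alternative is enough. The exception is not triggered, since the amount in controversy is $78,250, above the USD 67,000 ceiling. Met.
  → The court has jurisdiction.
The Civil Court of Tardale:
  (a) The amount in controversy is $78,250, which meets the $5,000 floor. Condition met.
  (b) Varga Partners resides in Tardale, so this disjunct is met. Satisfied.
  (c) The claim is a contract claim. Condition met.
  (d) Halle Quill resides in Tardale. Met.
  → All conditions met; jurisdiction exists.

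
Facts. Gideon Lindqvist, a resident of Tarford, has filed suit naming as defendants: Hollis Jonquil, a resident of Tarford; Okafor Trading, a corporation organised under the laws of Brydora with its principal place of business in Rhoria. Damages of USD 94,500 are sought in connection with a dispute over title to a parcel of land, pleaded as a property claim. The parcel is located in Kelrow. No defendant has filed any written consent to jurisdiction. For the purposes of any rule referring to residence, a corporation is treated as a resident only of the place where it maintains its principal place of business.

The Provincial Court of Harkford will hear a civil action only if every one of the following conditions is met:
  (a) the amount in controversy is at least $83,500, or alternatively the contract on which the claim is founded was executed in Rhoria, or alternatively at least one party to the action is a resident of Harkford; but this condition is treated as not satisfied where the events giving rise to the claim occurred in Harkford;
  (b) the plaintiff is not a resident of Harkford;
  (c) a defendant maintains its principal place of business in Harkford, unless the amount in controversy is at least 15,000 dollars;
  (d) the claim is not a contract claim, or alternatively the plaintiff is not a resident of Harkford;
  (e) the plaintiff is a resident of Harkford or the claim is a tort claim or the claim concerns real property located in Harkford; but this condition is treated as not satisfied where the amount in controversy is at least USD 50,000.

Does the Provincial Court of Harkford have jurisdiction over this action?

The Provincial Court of Harkford:
  (a) The amount in controversy is 94,500 dollars, which meets the 83,500 dollars floor, so one alternative holds. The carve-out does not apply: the operative events occurred in Kelrow, not Harkford. Condition met.
  (b) The plaintiff resides in Tarford, which is not Harkford. Met.
  (c) The corporate defendant(s) have their principal place of business in Rhoria, not Harkford. However, the amount in controversy is 94,500 dollars, which meets the $15,000 floor, so the 'unless' proviso supplies this condition. Met.
  (d) The claim is a property claim, not a contract claim — that alternative is enough. Satisfied.
  (e) The plaintiff resides in Tarford, not Harkford; the claim is a property claim, not a tort claim; the property lies in Kelrow, not Harkford — every alternative fails. Not satisfied.
  → The court lacks jurisdiction.

No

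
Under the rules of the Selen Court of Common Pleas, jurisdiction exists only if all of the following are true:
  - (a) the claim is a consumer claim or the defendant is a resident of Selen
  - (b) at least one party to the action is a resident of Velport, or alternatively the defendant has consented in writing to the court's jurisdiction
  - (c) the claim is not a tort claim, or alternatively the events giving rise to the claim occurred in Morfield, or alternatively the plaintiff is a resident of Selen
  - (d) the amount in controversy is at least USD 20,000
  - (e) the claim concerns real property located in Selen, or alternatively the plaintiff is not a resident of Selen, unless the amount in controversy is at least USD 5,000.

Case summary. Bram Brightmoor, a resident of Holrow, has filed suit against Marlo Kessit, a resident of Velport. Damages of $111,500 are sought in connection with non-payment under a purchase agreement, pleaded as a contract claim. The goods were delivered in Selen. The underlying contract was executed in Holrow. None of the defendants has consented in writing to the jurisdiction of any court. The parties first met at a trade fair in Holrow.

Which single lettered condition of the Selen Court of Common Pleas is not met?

The Selen Court of Common Pleas:
  (a) The claim is a contract claim, not a consumer claim; the defendant resides in Velport, not Selen — every alternative fails. Condition not met.
  (b) Marlo Kessit resides in Velport — that alternative is enough. Met.
  (c) The claim is a contract claim, not a tort claim, so one alternative holds. Condition met.
  (d) The amount in controversy is USD 111,500, which meets the USD 20,000 floor. Condition met.
  (e) The plaintiff resides in Holrow, which is not Selen, so this disjunct is met. Met.
Only condition (a) fails.

(a)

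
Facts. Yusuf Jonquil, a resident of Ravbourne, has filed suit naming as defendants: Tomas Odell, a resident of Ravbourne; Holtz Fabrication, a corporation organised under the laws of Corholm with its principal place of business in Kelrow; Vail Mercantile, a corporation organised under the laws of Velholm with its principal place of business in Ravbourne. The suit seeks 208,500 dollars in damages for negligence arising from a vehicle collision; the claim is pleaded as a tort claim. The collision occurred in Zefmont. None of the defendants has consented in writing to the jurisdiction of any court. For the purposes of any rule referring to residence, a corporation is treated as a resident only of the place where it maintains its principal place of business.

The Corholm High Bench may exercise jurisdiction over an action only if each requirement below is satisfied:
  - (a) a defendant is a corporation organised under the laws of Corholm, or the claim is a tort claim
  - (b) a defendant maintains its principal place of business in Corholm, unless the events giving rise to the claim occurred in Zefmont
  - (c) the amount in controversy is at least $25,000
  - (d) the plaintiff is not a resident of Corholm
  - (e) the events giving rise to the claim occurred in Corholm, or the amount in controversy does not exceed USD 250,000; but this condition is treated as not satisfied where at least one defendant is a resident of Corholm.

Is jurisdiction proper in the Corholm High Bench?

The Corholm High Bench:
  (a) Holtz Fabrication is organised under the laws of Corholm, so one alternative holds. Satisfied.
  (b) The corporate defendant(s) have their principal place of business in Kelrow, Ravbourne, not Corholm. The proviso rescues it, though: the operative events occurred in Zefmont. Met.
  (c) The amount in controversy is $208,500, which meets the USD 25,000 floor. Met.
  (d) The plaintiff resides in Ravbourne, which is not Corholm. Satisfied.
  (e) The amount in controversy is $208,500, within the 250,000 dollars ceiling, so this disjunct is met. And the carve-out is inapplicable — no defendant resides in Corholm (they reside in Ravbourne, Kelrow, Ravbourne). Met.
  → The court has jurisdiction.

Yes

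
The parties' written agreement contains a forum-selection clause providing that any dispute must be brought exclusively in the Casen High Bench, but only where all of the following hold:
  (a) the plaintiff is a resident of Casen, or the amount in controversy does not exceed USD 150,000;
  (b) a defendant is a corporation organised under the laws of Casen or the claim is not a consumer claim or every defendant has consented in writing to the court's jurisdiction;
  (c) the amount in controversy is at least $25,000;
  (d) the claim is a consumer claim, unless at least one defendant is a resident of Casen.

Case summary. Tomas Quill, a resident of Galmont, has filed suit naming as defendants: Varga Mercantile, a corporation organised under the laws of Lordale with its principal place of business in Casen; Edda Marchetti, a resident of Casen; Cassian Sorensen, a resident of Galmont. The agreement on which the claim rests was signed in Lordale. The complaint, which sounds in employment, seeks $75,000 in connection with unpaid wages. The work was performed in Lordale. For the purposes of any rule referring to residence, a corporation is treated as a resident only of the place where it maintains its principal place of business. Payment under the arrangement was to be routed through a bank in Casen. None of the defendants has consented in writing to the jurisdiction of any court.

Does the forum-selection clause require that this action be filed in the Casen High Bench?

Yes

The Casen High Bench:
  (a) The amount in controversy is 75,000 dollars, within the USD 150,000 ceiling, so one alternative holds. Satisfied.
  (b) The claim is an employment claim, not a consumer claim, so one alternative holds. Satisfied.
  (c) The amount in controversy is 75,000 dollars, which meets the 25,000 dollars floor. Satisfied.
  (d) The claim is an employment claim, not a consumer claim. However, Varga Mercantile resides in Casen, so the 'unless' proviso supplies this condition. Met.
  → Forum clause is triggered.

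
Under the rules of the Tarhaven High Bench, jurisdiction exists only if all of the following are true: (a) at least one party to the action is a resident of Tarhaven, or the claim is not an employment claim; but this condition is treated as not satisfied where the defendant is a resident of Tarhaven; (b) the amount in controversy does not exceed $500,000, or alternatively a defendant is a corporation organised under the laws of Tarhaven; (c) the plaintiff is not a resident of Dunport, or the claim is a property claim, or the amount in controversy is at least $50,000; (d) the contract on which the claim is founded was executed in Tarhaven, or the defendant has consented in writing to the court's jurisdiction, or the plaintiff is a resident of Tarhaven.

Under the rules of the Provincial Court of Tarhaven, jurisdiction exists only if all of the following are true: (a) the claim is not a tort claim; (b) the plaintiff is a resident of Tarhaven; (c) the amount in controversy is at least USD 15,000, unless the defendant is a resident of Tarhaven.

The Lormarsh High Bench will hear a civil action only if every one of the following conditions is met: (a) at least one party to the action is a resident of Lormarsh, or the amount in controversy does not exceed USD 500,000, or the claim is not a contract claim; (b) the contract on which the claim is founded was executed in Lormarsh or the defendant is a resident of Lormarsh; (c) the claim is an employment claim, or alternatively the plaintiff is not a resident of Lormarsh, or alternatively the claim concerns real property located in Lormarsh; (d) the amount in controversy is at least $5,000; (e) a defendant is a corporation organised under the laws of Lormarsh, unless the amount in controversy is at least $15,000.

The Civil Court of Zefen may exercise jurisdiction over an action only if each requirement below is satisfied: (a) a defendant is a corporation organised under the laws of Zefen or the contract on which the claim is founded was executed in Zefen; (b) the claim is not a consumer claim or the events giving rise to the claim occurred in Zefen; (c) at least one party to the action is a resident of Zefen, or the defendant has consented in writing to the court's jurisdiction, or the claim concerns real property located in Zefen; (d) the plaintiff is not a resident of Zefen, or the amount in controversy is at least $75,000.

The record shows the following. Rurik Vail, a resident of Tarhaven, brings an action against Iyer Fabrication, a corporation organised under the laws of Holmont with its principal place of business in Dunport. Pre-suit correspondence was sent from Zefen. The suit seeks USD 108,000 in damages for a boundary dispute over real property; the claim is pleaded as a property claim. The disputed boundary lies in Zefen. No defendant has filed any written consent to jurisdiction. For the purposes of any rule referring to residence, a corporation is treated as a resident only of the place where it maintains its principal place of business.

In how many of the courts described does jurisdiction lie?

2

The Tarhaven High Bench:
  (a) Rurik Vail resides in Tarhaven, so one alternative holds. The exception is not triggered, since the defendant resides in Dunport, not Tarhaven. Met.
  (b) The amount in controversy is USD 108,000, within the 500,000 dollars ceiling, so this disjunct is met. Condition met.
  (c) The plaintiff resides in Tarhaven, which is not Dunport, so this disjunct is met. Met.
  (d) The plaintiff resides in Tarhaven, so one alternative holds. Condition met.
  → Jurisdiction lies.
The Provincial Court of Tarhaven:
  (a) The claim is a property claim, not a tort claim. Met.
  (b) The plaintiff resides in Tarhaven. Condition met.
  (c) The amount in controversy is $108,000, which meets the USD 15,000 floor. Condition met.
  → The court has jurisdiction.
The Lormarsh High Bench:
  (a) The amount in controversy is 108,000 dollars, within the USD 500,000 ceiling, so this disjunct is met. Satisfied.
  (b) No contract (and hence no place of execution) is alleged; the defendant resides in Dunport, not Lormarsh — every alternative fails. Fails.
  (c) The plaintiff resides in Tarhaven, which is not Lormarsh — that alternative is enough. Condition met.
  (d) The amount in controversy is 108,000 dollars, which meets the $5,000 floor. Satisfied.
  (e) The corporate defendant(s) are organised in Holmont, not Lormarsh. The proviso rescues it, though: the amount in controversy is USD 108,000, which meets the $15,000 floor. Condition met.
  → No jurisdiction.
The Civil Court of Zefen:
  (a) The corporate defendant(s) are organised in Holmont, not Zefen; no contract (and hence no place of execution) is alleged — every alternative fails. Not met.
  (b) The claim is a property claim, not a consumer claim, so this disjunct is met. Satisfied.
  (c) The property lies in Zefen, which satisfies one of the alternatives. Satisfied.
  (d) The plaintiff resides in Tarhaven, which is not Zefen, which satisfies one of the alternatives. Satisfied.
  → At least one condition fails; no jurisdiction.
Courts with jurisdiction: the Tarhaven High Bench, the Provincial Court of Tarhaven — 2 in total.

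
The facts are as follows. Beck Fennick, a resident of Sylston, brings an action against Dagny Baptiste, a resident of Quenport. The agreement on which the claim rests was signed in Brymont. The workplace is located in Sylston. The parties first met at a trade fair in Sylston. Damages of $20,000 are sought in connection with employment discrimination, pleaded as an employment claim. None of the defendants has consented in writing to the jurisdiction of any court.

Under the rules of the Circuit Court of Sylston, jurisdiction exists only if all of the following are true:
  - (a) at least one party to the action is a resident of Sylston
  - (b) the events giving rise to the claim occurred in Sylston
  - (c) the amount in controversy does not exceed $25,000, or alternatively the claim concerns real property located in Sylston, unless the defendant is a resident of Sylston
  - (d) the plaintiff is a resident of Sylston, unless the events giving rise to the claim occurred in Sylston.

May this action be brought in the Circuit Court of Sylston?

Yes

The Circuit Court of Sylston:
  (a) Beck Fennick resides in Sylston. Condition met.
  (b) The operative events occurred in Sylston. Met.
  (c) The amount in controversy is 20,000 dollars, within the USD 25,000 ceiling, so this disjunct is met. Condition met.
  (d) The plaintiff resides in Sylston. Satisfied.
  → Every requirement is satisfied — jurisdiction.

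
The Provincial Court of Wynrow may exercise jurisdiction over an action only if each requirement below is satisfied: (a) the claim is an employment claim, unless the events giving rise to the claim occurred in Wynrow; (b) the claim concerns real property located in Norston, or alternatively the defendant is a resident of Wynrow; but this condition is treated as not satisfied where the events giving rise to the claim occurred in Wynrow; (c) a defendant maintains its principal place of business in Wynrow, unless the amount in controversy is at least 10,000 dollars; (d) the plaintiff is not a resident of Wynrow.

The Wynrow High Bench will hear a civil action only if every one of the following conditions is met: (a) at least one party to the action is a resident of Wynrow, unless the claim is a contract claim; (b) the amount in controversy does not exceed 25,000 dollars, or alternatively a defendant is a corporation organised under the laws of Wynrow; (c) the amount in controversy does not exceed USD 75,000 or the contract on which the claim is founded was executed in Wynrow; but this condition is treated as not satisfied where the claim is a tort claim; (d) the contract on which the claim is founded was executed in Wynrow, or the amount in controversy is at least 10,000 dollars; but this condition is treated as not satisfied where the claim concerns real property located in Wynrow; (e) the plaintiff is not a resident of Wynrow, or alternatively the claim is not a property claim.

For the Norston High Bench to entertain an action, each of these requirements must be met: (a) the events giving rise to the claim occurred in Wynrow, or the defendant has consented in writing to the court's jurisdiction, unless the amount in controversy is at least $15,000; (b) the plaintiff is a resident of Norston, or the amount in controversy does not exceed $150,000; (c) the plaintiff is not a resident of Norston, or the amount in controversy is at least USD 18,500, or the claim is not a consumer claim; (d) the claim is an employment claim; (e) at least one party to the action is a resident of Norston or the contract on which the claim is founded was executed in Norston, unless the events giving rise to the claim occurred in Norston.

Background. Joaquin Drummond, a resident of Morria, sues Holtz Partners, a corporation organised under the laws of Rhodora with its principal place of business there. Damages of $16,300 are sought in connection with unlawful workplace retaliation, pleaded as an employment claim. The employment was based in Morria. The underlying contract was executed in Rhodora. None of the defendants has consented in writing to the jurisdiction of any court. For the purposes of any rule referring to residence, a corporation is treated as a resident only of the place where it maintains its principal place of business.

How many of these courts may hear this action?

0

The Provincial Court of Wynrow:
  (a) The claim is an employment claim. Condition met.
  (b) The claim does not concern real property; the defendant resides in Rhodora, not Wynrow — every alternative fails. Not met.
  (c) The corporate defendant(s) have their principal place of business in Rhodora, not Wynrow. However, the amount in controversy is USD 16,300, which meets the $10,000 floor, so the 'unless' proviso supplies this condition. Condition met.
  (d) The plaintiff resides in Morria, which is not Wynrow. Satisfied.
  → No jurisdiction.
The Wynrow High Bench:
  (a) No party resides in Wynrow. The proviso offers no rescue either, since the claim is an employment claim, not a contract claim. Not met.
  (b) The amount in controversy is 16,300 dollars, within the $25,000 ceiling, so one alternative holds. Satisfied.
  (c) The amount in controversy is 16,300 dollars, within the $75,000 ceiling — that alternative is enough. The exception is not triggered, since the claim is an employment claim, not a tort claim. Satisfied.
  (d) The amount in controversy is $16,300, which meets the $10,000 floor, so this disjunct is met. The exception is not triggered, since the claim does not concern real property. Condition met.
  (e) The plaintiff resides in Morria, which is not Wynrow, so one alternative holds. Condition met.
  → Not every requirement is met — no jurisdiction.
The Norston High Bench:
  (a) The operative events occurred in Morria, not Wynrow; no such written consent has been filed — no alternative holds. The proviso rescues it, though: the amount in controversy is $16,300, which meets the USD 15,000 floor. Condition met.
  (b) The amount in controversy is $16,300, within the USD 150,000 ceiling, so this disjunct is met. Satisfied.
  (c) The plaintiff resides in Morria, which is not Norston — that alternative is enough. Condition met.
  (d) The claim is an employment claim. Satisfied.
  (e) No party resides in Norston; the contract was executed in Rhodora, not Norston — every alternative fails. The proviso offers no rescue either, since the operative events occurred in Morria, not Norston. Not satisfied.
  → No jurisdiction.
No court satisfies all of its conditions.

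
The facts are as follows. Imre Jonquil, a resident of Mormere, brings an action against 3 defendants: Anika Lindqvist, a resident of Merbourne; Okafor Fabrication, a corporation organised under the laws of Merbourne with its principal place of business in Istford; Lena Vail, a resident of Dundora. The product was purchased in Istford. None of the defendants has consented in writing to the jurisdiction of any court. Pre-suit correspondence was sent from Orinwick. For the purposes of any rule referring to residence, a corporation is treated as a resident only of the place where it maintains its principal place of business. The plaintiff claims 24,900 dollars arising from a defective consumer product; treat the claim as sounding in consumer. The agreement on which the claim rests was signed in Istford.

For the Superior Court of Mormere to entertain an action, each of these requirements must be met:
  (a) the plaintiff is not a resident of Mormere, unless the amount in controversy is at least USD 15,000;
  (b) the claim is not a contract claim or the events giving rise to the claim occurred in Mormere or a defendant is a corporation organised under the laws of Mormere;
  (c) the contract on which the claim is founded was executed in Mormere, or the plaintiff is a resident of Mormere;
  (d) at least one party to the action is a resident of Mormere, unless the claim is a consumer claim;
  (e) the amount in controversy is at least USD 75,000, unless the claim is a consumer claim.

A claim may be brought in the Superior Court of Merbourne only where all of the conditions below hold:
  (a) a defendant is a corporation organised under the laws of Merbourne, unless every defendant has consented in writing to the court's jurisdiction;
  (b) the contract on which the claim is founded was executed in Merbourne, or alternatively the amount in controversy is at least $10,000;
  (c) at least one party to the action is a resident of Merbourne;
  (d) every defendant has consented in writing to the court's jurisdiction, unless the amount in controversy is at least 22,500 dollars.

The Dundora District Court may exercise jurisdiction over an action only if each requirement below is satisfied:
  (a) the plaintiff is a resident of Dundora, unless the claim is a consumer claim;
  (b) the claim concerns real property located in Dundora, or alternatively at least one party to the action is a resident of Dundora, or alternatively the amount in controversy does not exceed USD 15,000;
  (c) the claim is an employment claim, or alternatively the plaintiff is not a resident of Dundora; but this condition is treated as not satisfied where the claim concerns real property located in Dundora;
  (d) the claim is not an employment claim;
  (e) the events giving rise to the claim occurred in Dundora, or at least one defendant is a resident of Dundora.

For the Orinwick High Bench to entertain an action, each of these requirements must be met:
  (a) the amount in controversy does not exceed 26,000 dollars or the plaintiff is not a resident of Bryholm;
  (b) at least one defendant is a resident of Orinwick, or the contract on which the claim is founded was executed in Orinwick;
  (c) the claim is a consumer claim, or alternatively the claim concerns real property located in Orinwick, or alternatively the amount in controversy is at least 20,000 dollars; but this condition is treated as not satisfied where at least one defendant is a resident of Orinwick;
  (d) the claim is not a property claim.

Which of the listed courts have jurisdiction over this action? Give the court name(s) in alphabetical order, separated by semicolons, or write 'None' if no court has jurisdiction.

The Superior Court of Mormere:
  (a) The plaintiff resides in Mormere. However, the amount in controversy is $24,900, which meets the 15,000 dollars floor, so the 'unless' proviso supplies this condition. Condition met.
  (b) The claim is a consumer claim, not a contract claim, which satisfies one of the alternatives. Satisfied.
  (c) The plaintiff resides in Mormere, so this disjunct is met. Met.
  (d) Imre Jonquil resides in Mormere. Met.
  (e) The amount in controversy is USD 24,900, below the USD 75,000 floor. The proviso rescues it, though: the claim is a consumer claim. Satisfied.
  → Every requirement is satisfied — jurisdiction.
The Superior Court of Merbourne:
  (a) Okafor Fabrication is organised under the laws of Merbourne. Satisfied.
  (b) The amount in controversy is $24,900, which meets the $10,000 floor, so this disjunct is met. Condition met.
  (c) Anika Lindqvist resides in Merbourne. Condition met.
  (d) No such written consent has been filed. However, the amount in controversy is $24,900, which meets the $22,500 floor, so the 'unless' proviso supplies this condition. Satisfied.
  → Jurisdiction lies.
The Dundora District Court:
  (a) The plaintiff resides in Mormere, not Dundora. The proviso rescues it, though: the claim is a consumer claim. Condition met.
  (b) Lena Vail resides in Dundora, which satisfies one of the alternatives. Satisfied.
  (c) The plaintiff resides in Mormere, which is not Dundora, which satisfies one of the alternatives. The exception is not triggered, since the claim does not concern real property. Condition met.
  (d) The claim is a consumer claim, not an employment claim. Satisfied.
  (e) Lena Vail resides in Dundora — that alternative is enough. Satisfied.
  → Jurisdiction lies.
The Orinwick High Bench:
  (a) The amount in controversy is 24,900 dollars, within the USD 26,000 ceiling — that alternative is enough. Condition met.
  (b) No defendant resides in Orinwick (they reside in Merbourne, Istford, Dundora); the contract was executed in Istford, not Orinwick — none of the alternatives is met. Fails.
  (c) The claim is a consumer claim, which satisfies one of the alternatives. The exception is not triggered, since no defendant resides in Orinwick (they reside in Merbourne, Istford, Dundora). Met.
  (d) The claim is a consumer claim, not a property claim. Met.
  → Not every requirement is met — no jurisdiction.

the Dundora District Court; the Superior Court of Merbourne; the Superior Court of Mormere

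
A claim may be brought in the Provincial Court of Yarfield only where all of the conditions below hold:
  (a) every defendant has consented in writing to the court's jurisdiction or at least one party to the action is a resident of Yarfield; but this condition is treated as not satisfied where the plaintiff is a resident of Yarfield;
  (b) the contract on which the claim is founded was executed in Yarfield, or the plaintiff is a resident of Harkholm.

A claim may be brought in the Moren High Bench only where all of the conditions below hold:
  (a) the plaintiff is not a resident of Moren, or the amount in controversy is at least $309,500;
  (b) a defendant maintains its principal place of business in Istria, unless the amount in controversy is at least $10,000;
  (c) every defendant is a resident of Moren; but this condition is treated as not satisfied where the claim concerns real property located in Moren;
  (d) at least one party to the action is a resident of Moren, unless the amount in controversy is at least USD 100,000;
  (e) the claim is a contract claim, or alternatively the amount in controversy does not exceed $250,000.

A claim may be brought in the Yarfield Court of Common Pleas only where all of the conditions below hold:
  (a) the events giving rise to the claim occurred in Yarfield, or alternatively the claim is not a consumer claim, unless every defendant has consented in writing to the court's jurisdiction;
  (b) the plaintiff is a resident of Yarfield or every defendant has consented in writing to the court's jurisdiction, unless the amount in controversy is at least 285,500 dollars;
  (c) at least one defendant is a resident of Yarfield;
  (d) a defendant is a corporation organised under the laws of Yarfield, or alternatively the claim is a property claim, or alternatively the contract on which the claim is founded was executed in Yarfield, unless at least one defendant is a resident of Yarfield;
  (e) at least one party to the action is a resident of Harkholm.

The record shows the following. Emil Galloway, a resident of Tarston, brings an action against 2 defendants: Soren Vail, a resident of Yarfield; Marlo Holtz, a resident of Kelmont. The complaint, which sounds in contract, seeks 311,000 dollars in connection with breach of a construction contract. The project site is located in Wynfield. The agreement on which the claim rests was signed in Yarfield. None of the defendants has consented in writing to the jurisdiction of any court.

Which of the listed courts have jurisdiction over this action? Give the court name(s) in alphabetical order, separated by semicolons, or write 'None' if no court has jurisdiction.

the Provincial Court of Yarfield

The Provincial Court of Yarfield:
  (a) Soren Vail resides in Yarfield, which satisfies one of the alternatives. The exception is not triggered, since the plaintiff resides in Tarston, not Yarfield. Condition met.
  (b) The contract was executed in Yarfield — that alternative is enough. Satisfied.
  → All conditions met; jurisdiction exists.
The Moren High Bench:
  (a) The plaintiff resides in Tarston, which is not Moren, so one alternative holds. Met.
  (b) No defendant is a corporation. The proviso rescues it, though: the amount in controversy is 311,000 dollars, which meets the 10,000 dollars floor. Condition met.
  (c) The defendants reside as follows — Soren Vail in Yarfield, Marlo Holtz in Kelmont — not all in Moren. Fails.
  (d) No party resides in Moren. But the amount in controversy is $311,000, which meets the USD 100,000 floor, and the 'unless' clause therefore excuses the requirement. Satisfied.
  (e) The claim is a contract claim, so this disjunct is met. Met.
  → Not every requirement is met — no jurisdiction.
The Yarfield Court of Common Pleas:
  (a) The claim is a contract claim, not a consumer claim — that alternative is enough. Satisfied.
  (b) The plaintiff resides in Tarston, not Yarfield; no such written consent has been filed — every alternative fails. The proviso rescues it, though: the amount in controversy is $311,000, which meets the 285,500 dollars floor. Condition met.
  (c) Soren Vail resides in Yarfield. Met.
  (d) The contract was executed in Yarfield, which satisfies one of the alternatives. Condition met.
  (e) No party resides in Harkholm. Not satisfied.
  → At least one condition fails; no jurisdiction.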